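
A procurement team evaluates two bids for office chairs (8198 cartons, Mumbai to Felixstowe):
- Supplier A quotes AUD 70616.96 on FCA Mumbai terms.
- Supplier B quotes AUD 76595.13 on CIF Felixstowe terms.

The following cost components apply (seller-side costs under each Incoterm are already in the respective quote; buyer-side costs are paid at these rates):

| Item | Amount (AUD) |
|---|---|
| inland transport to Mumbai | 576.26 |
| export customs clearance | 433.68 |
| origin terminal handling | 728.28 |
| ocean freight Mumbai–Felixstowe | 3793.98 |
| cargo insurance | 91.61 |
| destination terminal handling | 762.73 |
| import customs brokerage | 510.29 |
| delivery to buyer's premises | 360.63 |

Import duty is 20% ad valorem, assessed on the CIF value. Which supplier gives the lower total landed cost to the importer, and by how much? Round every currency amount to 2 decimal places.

Supplier A is cheaper by AUD 1637.16

Supplier A (FCA):
CIF value = FCA price + origin terminal + freight + insurance = 70616.96 + 728.28 + 3793.98 + 91.61 = 75230.83
Import duty = 75230.83 × 20% = 15046.17
Buyer bears (A): 728.28 + 3793.98 + 91.61 + 762.73 + 510.29 + 360.63 = 6247.52
Landed cost (A) = invoice 70616.96 + 6247.52 + duty 15046.17 = 91910.65
Supplier B (CIF):
The CIF price already equals the CIF value: 76595.13
Import duty = 76595.13 × 20% = 15319.03
Buyer bears (B): 762.73 + 510.29 + 360.63 = 1633.65
Landed cost (B) = invoice 76595.13 + 1633.65 + duty 15319.03 = 93547.81
Difference = |91910.65 − 93547.81| = 1637.16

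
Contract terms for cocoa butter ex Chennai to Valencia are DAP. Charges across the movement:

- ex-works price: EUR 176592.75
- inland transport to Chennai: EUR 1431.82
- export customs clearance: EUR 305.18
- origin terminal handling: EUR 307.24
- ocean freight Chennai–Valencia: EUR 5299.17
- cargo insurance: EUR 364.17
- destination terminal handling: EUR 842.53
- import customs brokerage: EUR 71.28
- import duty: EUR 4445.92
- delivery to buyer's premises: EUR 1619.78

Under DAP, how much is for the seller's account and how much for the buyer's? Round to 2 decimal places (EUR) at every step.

Seller: EUR 186762.64; buyer: EUR 4517.20

DAP: the seller bears all costs to the named destination except import duty and clearance.
Seller's account: goods 176592.75 + inland to port 1431.82 + export clearance 305.18 + origin terminal 307.24 + freight 5299.17 + insurance 364.17 + destination terminal 842.53 + delivery 1619.78 = 186762.64
Buyer's account: brokerage 71.28 + duty 4445.92 = 4517.20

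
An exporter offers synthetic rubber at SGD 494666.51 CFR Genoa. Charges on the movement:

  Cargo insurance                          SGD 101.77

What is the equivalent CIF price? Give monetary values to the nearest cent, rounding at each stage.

CIF price: SGD 494768.28

From CFR to CIF, the seller additionally bears: insurance.
CIF price = 494666.51 + 101.77 = 494768.28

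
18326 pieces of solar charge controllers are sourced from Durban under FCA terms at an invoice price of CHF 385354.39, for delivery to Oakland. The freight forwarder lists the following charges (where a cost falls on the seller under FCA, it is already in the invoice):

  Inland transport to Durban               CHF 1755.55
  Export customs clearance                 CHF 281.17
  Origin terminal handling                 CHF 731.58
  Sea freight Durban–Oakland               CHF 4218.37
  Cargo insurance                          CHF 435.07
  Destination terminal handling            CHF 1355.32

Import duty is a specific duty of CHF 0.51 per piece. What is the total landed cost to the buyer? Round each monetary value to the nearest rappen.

Total landed cost: CHF 401440.99

FCA: the seller delivers export-cleared goods to the carrier; the buyer bears costs from that point.
Already in the invoice (seller's account under FCA): inland to port, export clearance — exclude.
CIF value = FCA price + origin terminal + freight + insurance = 385354.39 + 731.58 + 4218.37 + 435.07 = 390739.41
Import duty = 18326 × 0.51 = 9346.26
Buyer bears: origin terminal 731.58 + freight 4218.37 + insurance 435.07 + destination terminal 1355.32 + duty 9346.26 = 16086.60
Landed cost = invoice 385354.39 + 16086.60 = 401440.99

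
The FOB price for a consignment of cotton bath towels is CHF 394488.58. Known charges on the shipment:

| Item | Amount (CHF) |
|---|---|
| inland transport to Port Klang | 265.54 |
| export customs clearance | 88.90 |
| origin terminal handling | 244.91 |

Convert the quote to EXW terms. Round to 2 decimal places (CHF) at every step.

EXW price: CHF 393889.23

From FOB to EXW, the seller no longer bears: inland to port, export clearance, origin terminal.
EXW price = 394488.58 − 265.54 − 88.90 − 244.91 = 393889.23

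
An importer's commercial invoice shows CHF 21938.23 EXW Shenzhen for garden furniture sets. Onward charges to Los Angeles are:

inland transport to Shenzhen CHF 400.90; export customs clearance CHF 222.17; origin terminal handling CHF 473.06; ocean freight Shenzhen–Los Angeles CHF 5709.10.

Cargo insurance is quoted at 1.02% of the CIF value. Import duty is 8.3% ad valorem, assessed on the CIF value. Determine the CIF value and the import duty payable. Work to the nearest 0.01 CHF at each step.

Let C be the CIF value. C = EXW price + pre-shipment costs + freight + 1.02% × C
C − 1.02% × C = 21938.23 + 400.90 + 222.17 + 473.06 + 5709.10
0.9898 × C = 28743.46
C = 28743.46 / 0.9898 = 29039.66
Insurance premium = 1.02% × 29039.66 = 296.20
Import duty = 29039.66 × 8.3% = 2410.29

CIF value: CHF 29039.66; import duty: CHF 2410.29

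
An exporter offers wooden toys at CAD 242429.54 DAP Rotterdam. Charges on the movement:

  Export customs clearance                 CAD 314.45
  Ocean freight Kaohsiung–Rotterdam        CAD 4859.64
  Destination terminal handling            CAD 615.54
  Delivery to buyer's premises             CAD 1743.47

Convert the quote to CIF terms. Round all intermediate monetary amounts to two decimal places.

Not relevant to the conversion: export clearance, freight — on the seller under both DAP and CIF; already in the DAP price and stays in the CIF price.
From DAP to CIF, the seller no longer bears: destination terminal, delivery.
CIF price = 242429.54 − 615.54 − 1743.47 = 240070.53

CIF price: CAD 240070.53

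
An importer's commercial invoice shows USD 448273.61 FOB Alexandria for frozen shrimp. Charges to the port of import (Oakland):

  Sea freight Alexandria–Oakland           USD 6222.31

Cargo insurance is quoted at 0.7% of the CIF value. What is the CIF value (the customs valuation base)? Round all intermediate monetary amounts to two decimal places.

Let C be the CIF value. C = FOB price + freight + 0.7% × C
C − 0.7% × C = 448273.61 + 6222.31
0.993 × C = 454495.92
C = 454495.92 / 0.993 = 457699.82
Insurance premium = 0.7% × 457699.82 = 3203.90

CIF value: USD 457699.82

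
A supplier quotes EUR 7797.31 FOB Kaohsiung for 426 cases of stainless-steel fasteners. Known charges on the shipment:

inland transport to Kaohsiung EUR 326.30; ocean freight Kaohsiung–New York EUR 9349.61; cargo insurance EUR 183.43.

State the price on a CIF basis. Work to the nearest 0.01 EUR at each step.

Not relevant to the conversion: inland to port — on the seller under both FOB and CIF; already in the FOB price and stays in the CIF price.
From FOB to CIF, the seller additionally bears: freight, insurance.
CIF price = 7797.31 + 9349.61 + 183.43 = 17330.35

CIF price: EUR 17330.35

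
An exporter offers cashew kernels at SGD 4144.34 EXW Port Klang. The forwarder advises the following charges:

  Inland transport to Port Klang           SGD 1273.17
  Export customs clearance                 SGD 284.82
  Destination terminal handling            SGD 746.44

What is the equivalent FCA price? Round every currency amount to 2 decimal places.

FCA price: SGD 5702.33

Not relevant to the conversion: destination terminal — on the buyer under both terms; not part of either seller's price.
From EXW to FCA, the seller additionally bears: inland to port, export clearance.
FCA price = 4144.34 + 1273.17 + 284.82 = 5702.33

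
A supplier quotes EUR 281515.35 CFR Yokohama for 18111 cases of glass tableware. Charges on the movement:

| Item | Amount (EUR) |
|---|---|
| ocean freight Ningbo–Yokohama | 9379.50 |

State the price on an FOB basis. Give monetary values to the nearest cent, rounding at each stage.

FOB price: EUR 272135.85

From CFR to FOB, the seller no longer bears: freight.
FOB price = 281515.35 − 9379.50 = 272135.85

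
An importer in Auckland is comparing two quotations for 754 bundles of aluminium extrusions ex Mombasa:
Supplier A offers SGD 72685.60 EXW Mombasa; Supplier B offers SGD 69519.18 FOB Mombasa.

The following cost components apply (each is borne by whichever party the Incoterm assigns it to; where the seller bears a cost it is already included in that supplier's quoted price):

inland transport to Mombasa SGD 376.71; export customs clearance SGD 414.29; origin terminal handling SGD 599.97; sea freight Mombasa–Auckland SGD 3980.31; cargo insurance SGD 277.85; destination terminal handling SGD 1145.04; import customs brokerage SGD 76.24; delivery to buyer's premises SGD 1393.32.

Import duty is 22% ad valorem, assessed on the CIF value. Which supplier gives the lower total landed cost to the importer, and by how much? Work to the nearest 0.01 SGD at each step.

Supplier B is cheaper by SGD 5560.02

Supplier A (EXW):
CIF value = EXW price + inland to port + export clearance + origin terminal + freight + insurance = 72685.60 + 376.71 + 414.29 + 599.97 + 3980.31 + 277.85 = 78334.73
Import duty = 78334.73 × 22% = 17233.64
Buyer bears (A): 376.71 + 414.29 + 599.97 + 3980.31 + 277.85 + 1145.04 + 76.24 + 1393.32 = 8263.73
Landed cost (A) = invoice 72685.60 + 8263.73 + duty 17233.64 = 98182.97
Supplier B (FOB):
CIF value = FOB price + freight + insurance = 69519.18 + 3980.31 + 277.85 = 73777.34
Import duty = 73777.34 × 22% = 16231.01
Buyer bears (B): 3980.31 + 277.85 + 1145.04 + 76.24 + 1393.32 = 6872.76
Landed cost (B) = invoice 69519.18 + 6872.76 + duty 16231.01 = 92622.95
Difference = |98182.97 − 92622.95| = 5560.02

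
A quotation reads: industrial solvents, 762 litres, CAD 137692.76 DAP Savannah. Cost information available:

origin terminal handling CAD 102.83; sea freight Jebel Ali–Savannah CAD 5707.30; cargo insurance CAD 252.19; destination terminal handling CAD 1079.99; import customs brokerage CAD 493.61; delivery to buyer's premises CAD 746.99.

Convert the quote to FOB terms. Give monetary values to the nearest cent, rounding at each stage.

FOB price: CAD 129906.29

Not relevant to the conversion: origin terminal — on the seller under both DAP and FOB; already in the DAP price and stays in the FOB price. brokerage — on the buyer under both terms; not part of either seller's price.
From DAP to FOB, the seller no longer bears: freight, insurance, destination terminal, delivery.
FOB price = 137692.76 − 5707.30 − 252.19 − 1079.99 − 746.99 = 129906.29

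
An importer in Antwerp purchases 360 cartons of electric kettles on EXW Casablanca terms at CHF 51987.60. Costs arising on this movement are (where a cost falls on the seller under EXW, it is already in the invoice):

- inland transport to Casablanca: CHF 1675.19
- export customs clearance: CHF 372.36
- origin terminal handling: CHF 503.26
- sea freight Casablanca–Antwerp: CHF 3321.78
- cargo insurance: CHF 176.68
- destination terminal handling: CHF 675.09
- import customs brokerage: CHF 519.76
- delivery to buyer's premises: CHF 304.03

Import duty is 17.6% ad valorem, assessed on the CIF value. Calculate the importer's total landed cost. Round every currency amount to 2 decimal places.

Total landed cost: CHF 69750.24

EXW: the seller makes goods available at their premises; the buyer bears all onward costs.
CIF value = EXW price + inland to port + export clearance + origin terminal + freight + insurance = 51987.60 + 1675.19 + 372.36 + 503.26 + 3321.78 + 176.68 = 58036.87
Import duty = 58036.87 × 17.6% = 10214.49
Buyer bears: inland to port 1675.19 + export clearance 372.36 + origin terminal 503.26 + freight 3321.78 + insurance 176.68 + destination terminal 675.09 + brokerage 519.76 + delivery 304.03 + duty 10214.49 = 17762.64
Landed cost = invoice 51987.60 + 17762.64 = 69750.24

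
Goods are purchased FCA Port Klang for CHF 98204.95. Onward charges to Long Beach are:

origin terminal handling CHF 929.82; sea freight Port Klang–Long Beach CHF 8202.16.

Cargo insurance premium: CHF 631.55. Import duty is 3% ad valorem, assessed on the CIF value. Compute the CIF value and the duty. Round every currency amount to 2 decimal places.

CIF value: CHF 107968.48; import duty: CHF 3239.05

CIF = FCA price + pre-shipment costs + freight + insurance
CIF = 98204.95 + 929.82 + 8202.16 + 631.55 = 107968.48
Import duty = 107968.48 × 3% = 3239.05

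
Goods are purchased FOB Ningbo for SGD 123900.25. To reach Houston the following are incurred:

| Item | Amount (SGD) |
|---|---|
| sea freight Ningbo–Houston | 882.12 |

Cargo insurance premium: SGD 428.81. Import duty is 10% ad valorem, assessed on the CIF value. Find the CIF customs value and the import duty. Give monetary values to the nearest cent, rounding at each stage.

CIF value: SGD 125211.18; import duty: SGD 12521.12

CIF = FOB price + freight + insurance
CIF = 123900.25 + 882.12 + 428.81 = 125211.18
Import duty = 125211.18 × 10% = 12521.12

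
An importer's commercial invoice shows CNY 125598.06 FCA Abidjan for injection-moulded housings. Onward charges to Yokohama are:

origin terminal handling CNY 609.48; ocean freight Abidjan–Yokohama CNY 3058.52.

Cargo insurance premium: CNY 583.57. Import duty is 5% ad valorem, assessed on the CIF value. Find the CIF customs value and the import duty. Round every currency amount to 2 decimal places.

CIF value: CNY 129849.63; import duty: CNY 6492.48

CIF = FCA price + pre-shipment costs + freight + insurance
CIF = 125598.06 + 609.48 + 3058.52 + 583.57 = 129849.63
Import duty = 129849.63 × 5% = 6492.48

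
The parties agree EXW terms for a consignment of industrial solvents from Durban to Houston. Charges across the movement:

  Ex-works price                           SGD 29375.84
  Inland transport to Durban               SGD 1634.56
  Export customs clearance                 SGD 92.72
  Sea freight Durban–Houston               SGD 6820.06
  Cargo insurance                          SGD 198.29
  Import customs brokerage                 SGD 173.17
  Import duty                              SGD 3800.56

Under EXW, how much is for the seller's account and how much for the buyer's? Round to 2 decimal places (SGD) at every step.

Seller: SGD 29375.84; buyer: SGD 12719.36

EXW: the seller makes goods available at their premises; the buyer bears all onward costs.
Seller's account: goods 29375.84 = 29375.84
Buyer's account: inland to port 1634.56 + export clearance 92.72 + freight 6820.06 + insurance 198.29 + brokerage 173.17 + duty 3800.56 = 12719.36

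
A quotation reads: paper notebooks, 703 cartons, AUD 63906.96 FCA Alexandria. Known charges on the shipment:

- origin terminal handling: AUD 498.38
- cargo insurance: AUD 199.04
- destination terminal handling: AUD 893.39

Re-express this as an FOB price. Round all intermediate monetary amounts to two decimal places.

Not relevant to the conversion: destination terminal, insurance — on the buyer under both terms; not part of either seller's price.
From FCA to FOB, the seller additionally bears: origin terminal.
FOB price = 63906.96 + 498.38 = 64405.34

FOB price: AUD 64405.34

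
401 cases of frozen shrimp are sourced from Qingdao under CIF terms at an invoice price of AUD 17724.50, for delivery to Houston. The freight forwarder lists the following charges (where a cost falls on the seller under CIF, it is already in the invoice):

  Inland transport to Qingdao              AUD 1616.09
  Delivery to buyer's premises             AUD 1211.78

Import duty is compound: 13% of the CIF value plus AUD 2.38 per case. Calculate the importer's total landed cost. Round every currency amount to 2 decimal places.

Total landed cost: AUD 22194.85

CIF: the seller pays costs through ocean freight and marine insurance to the destination port.
Already in the invoice (seller's account under CIF): inland to port — exclude.
The CIF price already equals the CIF value: 17724.50
Ad valorem component: 17724.50 × 13% = 2304.19
Specific component: 401 × 2.38 = 954.38
Import duty = 2304.19 + 954.38 = 3258.57
Buyer bears: delivery 1211.78 + duty 3258.57 = 4470.35
Landed cost = invoice 17724.50 + 4470.35 = 22194.85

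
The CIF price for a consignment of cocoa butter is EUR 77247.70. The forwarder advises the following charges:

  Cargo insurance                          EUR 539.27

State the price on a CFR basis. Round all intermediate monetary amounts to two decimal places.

From CIF to CFR, the seller no longer bears: insurance.
CFR price = 77247.70 − 539.27 = 76708.43

CFR price: EUR 76708.43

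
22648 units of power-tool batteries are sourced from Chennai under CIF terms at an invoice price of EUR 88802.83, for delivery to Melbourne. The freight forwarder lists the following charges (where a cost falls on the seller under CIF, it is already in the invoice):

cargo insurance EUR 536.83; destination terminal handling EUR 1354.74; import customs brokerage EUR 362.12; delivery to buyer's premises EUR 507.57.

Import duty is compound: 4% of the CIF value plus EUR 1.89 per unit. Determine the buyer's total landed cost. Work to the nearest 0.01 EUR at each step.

Total landed cost: EUR 137384.09

CIF: the seller pays costs through ocean freight and marine insurance to the destination port.
Already in the invoice (seller's account under CIF): insurance — exclude.
The CIF price already equals the CIF value: 88802.83
Ad valorem component: 88802.83 × 4% = 3552.11
Specific component: 22648 × 1.89 = 42804.72
Import duty = 3552.11 + 42804.72 = 46356.83
Buyer bears: destination terminal 1354.74 + brokerage 362.12 + delivery 507.57 + duty 46356.83 = 48581.26
Landed cost = invoice 88802.83 + 48581.26 = 137384.09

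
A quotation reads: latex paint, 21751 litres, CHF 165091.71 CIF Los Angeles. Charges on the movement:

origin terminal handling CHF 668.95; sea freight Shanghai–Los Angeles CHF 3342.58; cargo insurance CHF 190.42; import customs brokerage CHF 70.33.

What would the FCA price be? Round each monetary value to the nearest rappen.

Not relevant to the conversion: brokerage — on the buyer under both terms; not part of either seller's price.
From CIF to FCA, the seller no longer bears: origin terminal, freight, insurance.
FCA price = 165091.71 − 668.95 − 3342.58 − 190.42 = 160889.76

FCA price: CHF 160889.76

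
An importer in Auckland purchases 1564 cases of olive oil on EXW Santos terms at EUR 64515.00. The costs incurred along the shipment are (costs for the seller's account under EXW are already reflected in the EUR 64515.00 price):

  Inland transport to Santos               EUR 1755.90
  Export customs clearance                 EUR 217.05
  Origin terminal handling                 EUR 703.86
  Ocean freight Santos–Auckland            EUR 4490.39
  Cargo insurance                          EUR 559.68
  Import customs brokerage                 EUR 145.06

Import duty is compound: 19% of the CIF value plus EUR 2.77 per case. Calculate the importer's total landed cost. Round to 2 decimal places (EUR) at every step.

Total landed cost: EUR 90445.18

EXW: the seller makes goods available at their premises; the buyer bears all onward costs.
CIF value = EXW price + inland to port + export clearance + origin terminal + freight + insurance = 64515.00 + 1755.90 + 217.05 + 703.86 + 4490.39 + 559.68 = 72241.88
Ad valorem component: 72241.88 × 19% = 13725.96
Specific component: 1564 × 2.77 = 4332.28
Import duty = 13725.96 + 4332.28 = 18058.24
Buyer bears: inland to port 1755.90 + export clearance 217.05 + origin terminal 703.86 + freight 4490.39 + insurance 559.68 + brokerage 145.06 + duty 18058.24 = 25930.18
Landed cost = invoice 64515.00 + 25930.18 = 90445.18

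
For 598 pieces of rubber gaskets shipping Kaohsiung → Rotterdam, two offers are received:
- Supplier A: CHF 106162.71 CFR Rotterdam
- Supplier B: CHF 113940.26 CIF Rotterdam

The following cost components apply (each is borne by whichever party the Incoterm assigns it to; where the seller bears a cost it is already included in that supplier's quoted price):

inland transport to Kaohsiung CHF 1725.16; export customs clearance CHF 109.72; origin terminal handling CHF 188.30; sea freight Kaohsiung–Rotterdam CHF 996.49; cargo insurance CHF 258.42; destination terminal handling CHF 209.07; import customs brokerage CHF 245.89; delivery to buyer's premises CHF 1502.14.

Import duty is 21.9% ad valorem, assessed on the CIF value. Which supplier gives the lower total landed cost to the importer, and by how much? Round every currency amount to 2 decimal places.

Supplier A is cheaper by CHF 9165.82

Supplier A (CFR):
CIF value = CFR price + insurance = 106162.71 + 258.42 = 106421.13
Import duty = 106421.13 × 21.9% = 23306.23
Buyer bears (A): 258.42 + 209.07 + 245.89 + 1502.14 = 2215.52
Landed cost (A) = invoice 106162.71 + 2215.52 + duty 23306.23 = 131684.46
Supplier B (CIF):
The CIF price already equals the CIF value: 113940.26
Import duty = 113940.26 × 21.9% = 24952.92
Buyer bears (B): 209.07 + 245.89 + 1502.14 = 1957.10
Landed cost (B) = invoice 113940.26 + 1957.10 + duty 24952.92 = 140850.28
Difference = |131684.46 − 140850.28| = 9165.82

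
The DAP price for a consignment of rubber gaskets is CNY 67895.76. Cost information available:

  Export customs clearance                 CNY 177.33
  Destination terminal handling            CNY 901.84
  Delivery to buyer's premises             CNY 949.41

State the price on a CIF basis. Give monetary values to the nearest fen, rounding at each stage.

CIF price: CNY 66044.51

Not relevant to the conversion: export clearance — on the seller under both DAP and CIF; already in the DAP price and stays in the CIF price.
From DAP to CIF, the seller no longer bears: destination terminal, delivery.
CIF price = 67895.76 − 901.84 − 949.41 = 66044.51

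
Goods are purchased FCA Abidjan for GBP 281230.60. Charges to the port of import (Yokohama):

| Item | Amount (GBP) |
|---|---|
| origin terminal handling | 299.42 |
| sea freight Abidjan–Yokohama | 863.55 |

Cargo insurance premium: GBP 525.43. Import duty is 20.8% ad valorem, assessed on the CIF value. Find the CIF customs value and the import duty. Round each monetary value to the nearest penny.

CIF = FCA price + pre-shipment costs + freight + insurance
CIF = 281230.60 + 299.42 + 863.55 + 525.43 = 282919.00
Import duty = 282919.00 × 20.8% = 58847.15

CIF value: GBP 282919.00; import duty: GBP 58847.15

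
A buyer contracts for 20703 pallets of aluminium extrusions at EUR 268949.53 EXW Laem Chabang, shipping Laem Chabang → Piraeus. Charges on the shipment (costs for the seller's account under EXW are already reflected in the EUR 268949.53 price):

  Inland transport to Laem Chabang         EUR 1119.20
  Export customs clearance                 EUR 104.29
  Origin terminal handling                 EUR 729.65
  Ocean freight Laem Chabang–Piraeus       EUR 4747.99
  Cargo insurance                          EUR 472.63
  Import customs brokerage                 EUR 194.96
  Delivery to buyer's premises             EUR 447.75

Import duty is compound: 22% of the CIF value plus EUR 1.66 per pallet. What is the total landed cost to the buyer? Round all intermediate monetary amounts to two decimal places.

Total landed cost: EUR 371880.10

EXW: the seller makes goods available at their premises; the buyer bears all onward costs.
CIF value = EXW price + inland to port + export clearance + origin terminal + freight + insurance = 268949.53 + 1119.20 + 104.29 + 729.65 + 4747.99 + 472.63 = 276123.29
Ad valorem component: 276123.29 × 22% = 60747.12
Specific component: 20703 × 1.66 = 34366.98
Import duty = 60747.12 + 34366.98 = 95114.10
Buyer bears: inland to port 1119.20 + export clearance 104.29 + origin terminal 729.65 + freight 4747.99 + insurance 472.63 + brokerage 194.96 + delivery 447.75 + duty 95114.10 = 102930.57
Landed cost = invoice 268949.53 + 102930.57 = 371880.10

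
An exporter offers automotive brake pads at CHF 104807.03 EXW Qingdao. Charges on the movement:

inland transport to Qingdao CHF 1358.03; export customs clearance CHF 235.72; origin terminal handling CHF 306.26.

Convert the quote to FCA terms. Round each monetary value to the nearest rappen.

Not relevant to the conversion: origin terminal — on the buyer under both terms; not part of either seller's price.
From EXW to FCA, the seller additionally bears: inland to port, export clearance.
FCA price = 104807.03 + 1358.03 + 235.72 = 106400.78

FCA price: CHF 106400.78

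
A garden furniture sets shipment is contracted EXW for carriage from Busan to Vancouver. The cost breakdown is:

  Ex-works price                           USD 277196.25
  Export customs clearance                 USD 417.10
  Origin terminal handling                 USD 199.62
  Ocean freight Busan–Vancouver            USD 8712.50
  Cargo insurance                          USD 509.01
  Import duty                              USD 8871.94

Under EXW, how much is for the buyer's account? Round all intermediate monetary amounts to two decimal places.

Buyer's account: USD 18710.17

EXW: the seller makes goods available at their premises; the buyer bears all onward costs.
Seller's account: goods 277196.25 = 277196.25
Buyer's account: export clearance 417.10 + origin terminal 199.62 + freight 8712.50 + insurance 509.01 + duty 8871.94 = 18710.17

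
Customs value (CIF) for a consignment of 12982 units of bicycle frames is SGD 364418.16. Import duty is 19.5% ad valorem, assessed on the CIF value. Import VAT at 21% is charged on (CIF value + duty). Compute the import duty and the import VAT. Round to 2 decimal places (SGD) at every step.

Import duty = 364418.16 × 19.5% = 71061.54
VAT base = CIF + duty = 364418.16 + 71061.54 = 435479.70
Import VAT = 435479.70 × 21% = 91450.74

Import duty: SGD 71061.54; import VAT: SGD 91450.74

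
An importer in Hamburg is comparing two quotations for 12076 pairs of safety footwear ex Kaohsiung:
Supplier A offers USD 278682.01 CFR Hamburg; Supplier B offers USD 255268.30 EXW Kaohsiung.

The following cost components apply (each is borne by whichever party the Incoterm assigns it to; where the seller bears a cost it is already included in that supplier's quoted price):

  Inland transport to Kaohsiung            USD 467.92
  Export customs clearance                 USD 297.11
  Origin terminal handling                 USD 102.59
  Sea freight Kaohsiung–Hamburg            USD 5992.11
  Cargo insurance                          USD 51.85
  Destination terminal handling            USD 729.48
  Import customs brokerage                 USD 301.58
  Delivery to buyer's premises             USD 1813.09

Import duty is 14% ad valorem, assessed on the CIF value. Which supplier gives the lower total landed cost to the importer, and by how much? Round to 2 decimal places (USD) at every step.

Supplier B is cheaper by USD 18871.54

Supplier A (CFR):
CIF value = CFR price + insurance = 278682.01 + 51.85 = 278733.86
Import duty = 278733.86 × 14% = 39022.74
Buyer bears (A): 51.85 + 729.48 + 301.58 + 1813.09 = 2896.00
Landed cost (A) = invoice 278682.01 + 2896.00 + duty 39022.74 = 320600.75
Supplier B (EXW):
CIF value = EXW price + inland to port + export clearance + origin terminal + freight + insurance = 255268.30 + 467.92 + 297.11 + 102.59 + 5992.11 + 51.85 = 262179.88
Import duty = 262179.88 × 14% = 36705.18
Buyer bears (B): 467.92 + 297.11 + 102.59 + 5992.11 + 51.85 + 729.48 + 301.58 + 1813.09 = 9755.73
Landed cost (B) = invoice 255268.30 + 9755.73 + duty 36705.18 = 301729.21
Difference = |320600.75 − 301729.21| = 18871.54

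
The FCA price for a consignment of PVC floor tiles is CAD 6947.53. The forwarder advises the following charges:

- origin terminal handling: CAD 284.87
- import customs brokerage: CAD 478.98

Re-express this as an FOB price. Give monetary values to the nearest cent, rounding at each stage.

Not relevant to the conversion: brokerage — on the buyer under both terms; not part of either seller's price.
From FCA to FOB, the seller additionally bears: origin terminal.
FOB price = 6947.53 + 284.87 = 7232.40

FOB price: CAD 7232.40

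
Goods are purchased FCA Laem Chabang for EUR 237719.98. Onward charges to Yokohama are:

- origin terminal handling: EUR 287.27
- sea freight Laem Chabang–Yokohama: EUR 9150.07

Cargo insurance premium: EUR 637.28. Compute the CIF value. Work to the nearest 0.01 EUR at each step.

CIF = FCA price + pre-shipment costs + freight + insurance
CIF = 237719.98 + 287.27 + 9150.07 + 637.28 = 247794.60

CIF value: EUR 247794.60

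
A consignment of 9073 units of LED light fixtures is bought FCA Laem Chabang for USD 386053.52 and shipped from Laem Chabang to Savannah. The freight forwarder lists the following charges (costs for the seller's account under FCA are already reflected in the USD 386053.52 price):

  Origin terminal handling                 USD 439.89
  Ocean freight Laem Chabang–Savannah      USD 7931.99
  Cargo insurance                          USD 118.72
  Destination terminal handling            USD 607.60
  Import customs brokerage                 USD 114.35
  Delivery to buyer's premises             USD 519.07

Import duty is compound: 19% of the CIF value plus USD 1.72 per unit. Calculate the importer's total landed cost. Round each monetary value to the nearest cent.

Total landed cost: USD 486354.08

FCA: the seller delivers export-cleared goods to the carrier; the buyer bears costs from that point.
CIF value = FCA price + origin terminal + freight + insurance = 386053.52 + 439.89 + 7931.99 + 118.72 = 394544.12
Ad valorem component: 394544.12 × 19% = 74963.38
Specific component: 9073 × 1.72 = 15605.56
Import duty = 74963.38 + 15605.56 = 90568.94
Buyer bears: origin terminal 439.89 + freight 7931.99 + insurance 118.72 + destination terminal 607.60 + brokerage 114.35 + delivery 519.07 + duty 90568.94 = 100300.56
Landed cost = invoice 386053.52 + 100300.56 = 486354.08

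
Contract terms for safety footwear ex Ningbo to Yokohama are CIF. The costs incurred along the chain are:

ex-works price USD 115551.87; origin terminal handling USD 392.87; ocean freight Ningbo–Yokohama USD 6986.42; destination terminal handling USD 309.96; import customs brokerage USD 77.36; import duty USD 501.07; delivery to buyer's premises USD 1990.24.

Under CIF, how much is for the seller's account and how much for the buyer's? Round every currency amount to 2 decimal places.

CIF: the seller pays costs through ocean freight and marine insurance to the destination port.
Seller's account: goods 115551.87 + origin terminal 392.87 + freight 6986.42 = 122931.16
Buyer's account: destination terminal 309.96 + brokerage 77.36 + duty 501.07 + delivery 1990.24 = 2878.63

Seller: USD 122931.16; buyer: USD 2878.63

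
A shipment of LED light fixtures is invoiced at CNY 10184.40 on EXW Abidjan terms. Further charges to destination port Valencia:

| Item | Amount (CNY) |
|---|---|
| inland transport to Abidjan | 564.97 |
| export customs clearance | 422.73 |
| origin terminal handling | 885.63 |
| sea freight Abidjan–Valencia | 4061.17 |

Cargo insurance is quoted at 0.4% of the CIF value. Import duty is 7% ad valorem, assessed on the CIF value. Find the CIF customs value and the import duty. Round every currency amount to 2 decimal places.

Let C be the CIF value. C = EXW price + pre-shipment costs + freight + 0.4% × C
C − 0.4% × C = 10184.40 + 564.97 + 422.73 + 885.63 + 4061.17
0.996 × C = 16118.90
C = 16118.90 / 0.996 = 16183.63
Insurance premium = 0.4% × 16183.63 = 64.73
Import duty = 16183.63 × 7% = 1132.85

CIF value: CNY 16183.63; import duty: CNY 1132.85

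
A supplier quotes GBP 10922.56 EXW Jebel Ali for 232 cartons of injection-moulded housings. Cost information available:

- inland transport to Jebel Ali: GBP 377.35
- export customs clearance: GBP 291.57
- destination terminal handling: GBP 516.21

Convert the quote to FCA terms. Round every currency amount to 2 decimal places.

FCA price: GBP 11591.48

Not relevant to the conversion: destination terminal — on the buyer under both terms; not part of either seller's price.
From EXW to FCA, the seller additionally bears: inland to port, export clearance.
FCA price = 10922.56 + 377.35 + 291.57 = 11591.48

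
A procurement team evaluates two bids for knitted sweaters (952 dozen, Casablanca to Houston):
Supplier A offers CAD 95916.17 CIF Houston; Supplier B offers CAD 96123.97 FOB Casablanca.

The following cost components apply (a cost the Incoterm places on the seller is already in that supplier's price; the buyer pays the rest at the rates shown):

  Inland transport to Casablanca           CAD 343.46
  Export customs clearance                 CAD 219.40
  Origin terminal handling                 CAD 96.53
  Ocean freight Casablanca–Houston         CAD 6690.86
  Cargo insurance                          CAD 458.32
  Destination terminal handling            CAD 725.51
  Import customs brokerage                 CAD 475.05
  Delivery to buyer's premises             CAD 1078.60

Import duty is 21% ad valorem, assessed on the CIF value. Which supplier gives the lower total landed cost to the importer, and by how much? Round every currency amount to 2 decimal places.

Supplier A is cheaper by CAD 8901.94

Supplier A (CIF):
The CIF price already equals the CIF value: 95916.17
Import duty = 95916.17 × 21% = 20142.40
Buyer bears (A): 725.51 + 475.05 + 1078.60 = 2279.16
Landed cost (A) = invoice 95916.17 + 2279.16 + duty 20142.40 = 118337.73
Supplier B (FOB):
CIF value = FOB price + freight + insurance = 96123.97 + 6690.86 + 458.32 = 103273.15
Import duty = 103273.15 × 21% = 21687.36
Buyer bears (B): 6690.86 + 458.32 + 725.51 + 475.05 + 1078.60 = 9428.34
Landed cost (B) = invoice 96123.97 + 9428.34 + duty 21687.36 = 127239.67
Difference = |118337.73 − 127239.67| = 8901.94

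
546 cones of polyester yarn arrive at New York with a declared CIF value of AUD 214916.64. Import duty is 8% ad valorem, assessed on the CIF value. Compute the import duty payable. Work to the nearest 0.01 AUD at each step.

Import duty = 214916.64 × 8% = 17193.33

Import duty: AUD 17193.33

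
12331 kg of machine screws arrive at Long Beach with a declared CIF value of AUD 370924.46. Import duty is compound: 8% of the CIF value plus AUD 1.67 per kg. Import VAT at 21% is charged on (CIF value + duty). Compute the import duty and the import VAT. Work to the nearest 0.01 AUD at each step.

Import duty: AUD 50266.73; import VAT: AUD 88450.15

Ad valorem component: 370924.46 × 8% = 29673.96
Specific component: 12331 × 1.67 = 20592.77
Import duty = 29673.96 + 20592.77 = 50266.73
VAT base = CIF + duty = 370924.46 + 50266.73 = 421191.19
Import VAT = 421191.19 × 21% = 88450.15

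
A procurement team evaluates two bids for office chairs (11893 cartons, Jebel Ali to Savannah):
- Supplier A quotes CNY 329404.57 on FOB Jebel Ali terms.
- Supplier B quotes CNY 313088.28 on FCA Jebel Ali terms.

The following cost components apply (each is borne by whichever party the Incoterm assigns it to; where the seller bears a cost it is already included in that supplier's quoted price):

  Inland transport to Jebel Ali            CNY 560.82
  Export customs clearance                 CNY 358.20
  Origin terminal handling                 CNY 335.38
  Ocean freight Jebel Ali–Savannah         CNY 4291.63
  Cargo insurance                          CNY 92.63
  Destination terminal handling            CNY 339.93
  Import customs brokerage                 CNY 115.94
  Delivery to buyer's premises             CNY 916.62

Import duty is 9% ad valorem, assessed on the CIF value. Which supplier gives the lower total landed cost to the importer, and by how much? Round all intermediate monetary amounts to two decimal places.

Supplier A (FOB):
CIF value = FOB price + freight + insurance = 329404.57 + 4291.63 + 92.63 = 333788.83
Import duty = 333788.83 × 9% = 30040.99
Buyer bears (A): 4291.63 + 92.63 + 339.93 + 115.94 + 916.62 = 5756.75
Landed cost (A) = invoice 329404.57 + 5756.75 + duty 30040.99 = 365202.31
Supplier B (FCA):
CIF value = FCA price + origin terminal + freight + insurance = 313088.28 + 335.38 + 4291.63 + 92.63 = 317807.92
Import duty = 317807.92 × 9% = 28602.71
Buyer bears (B): 335.38 + 4291.63 + 92.63 + 339.93 + 115.94 + 916.62 = 6092.13
Landed cost (B) = invoice 313088.28 + 6092.13 + duty 28602.71 = 347783.12
Difference = |365202.31 − 347783.12| = 17419.19

Supplier B is cheaper by CNY 17419.19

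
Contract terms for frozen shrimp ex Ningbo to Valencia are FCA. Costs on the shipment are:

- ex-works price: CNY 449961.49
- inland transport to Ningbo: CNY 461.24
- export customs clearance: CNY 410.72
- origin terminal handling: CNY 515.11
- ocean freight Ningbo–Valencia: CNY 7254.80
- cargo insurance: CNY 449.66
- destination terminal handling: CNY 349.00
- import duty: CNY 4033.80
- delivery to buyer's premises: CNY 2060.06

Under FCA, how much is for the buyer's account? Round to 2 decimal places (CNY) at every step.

Buyer's account: CNY 14662.43

FCA: the seller delivers export-cleared goods to the carrier; the buyer bears costs from that point.
Seller's account: goods 449961.49 + inland to port 461.24 + export clearance 410.72 = 450833.45
Buyer's account: origin terminal 515.11 + freight 7254.80 + insurance 449.66 + destination terminal 349.00 + duty 4033.80 + delivery 2060.06 = 14662.43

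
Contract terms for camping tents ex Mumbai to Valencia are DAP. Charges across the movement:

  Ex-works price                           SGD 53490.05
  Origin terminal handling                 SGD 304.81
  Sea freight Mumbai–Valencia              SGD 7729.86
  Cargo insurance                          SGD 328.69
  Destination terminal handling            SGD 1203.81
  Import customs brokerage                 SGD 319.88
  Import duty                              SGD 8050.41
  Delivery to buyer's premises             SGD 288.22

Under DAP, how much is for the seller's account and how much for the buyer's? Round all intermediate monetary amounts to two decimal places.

Seller: SGD 63345.44; buyer: SGD 8370.29

DAP: the seller bears all costs to the named destination except import duty and clearance.
Seller's account: goods 53490.05 + origin terminal 304.81 + freight 7729.86 + insurance 328.69 + destination terminal 1203.81 + delivery 288.22 = 63345.44
Buyer's account: brokerage 319.88 + duty 8050.41 = 8370.29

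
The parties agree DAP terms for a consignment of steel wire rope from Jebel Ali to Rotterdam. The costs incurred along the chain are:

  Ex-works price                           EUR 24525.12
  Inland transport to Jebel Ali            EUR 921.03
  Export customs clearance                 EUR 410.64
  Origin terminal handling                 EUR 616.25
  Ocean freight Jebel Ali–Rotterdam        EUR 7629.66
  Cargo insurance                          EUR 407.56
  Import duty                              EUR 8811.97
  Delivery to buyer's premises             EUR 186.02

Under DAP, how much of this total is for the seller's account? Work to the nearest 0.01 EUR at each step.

DAP: the seller bears all costs to the named destination except import duty and clearance.
Seller's account: goods 24525.12 + inland to port 921.03 + export clearance 410.64 + origin terminal 616.25 + freight 7629.66 + insurance 407.56 + delivery 186.02 = 34696.28
Buyer's account: duty 8811.97 = 8811.97

Seller's account: EUR 34696.28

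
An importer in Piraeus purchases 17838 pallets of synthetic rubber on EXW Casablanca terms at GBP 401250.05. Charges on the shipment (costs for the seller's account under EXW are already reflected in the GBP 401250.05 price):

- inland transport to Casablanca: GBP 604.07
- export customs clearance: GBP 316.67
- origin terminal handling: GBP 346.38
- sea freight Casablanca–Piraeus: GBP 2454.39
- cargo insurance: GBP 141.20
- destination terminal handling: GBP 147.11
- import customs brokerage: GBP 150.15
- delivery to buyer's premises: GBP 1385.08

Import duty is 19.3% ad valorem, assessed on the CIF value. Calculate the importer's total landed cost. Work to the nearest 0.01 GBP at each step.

EXW: the seller makes goods available at their premises; the buyer bears all onward costs.
CIF value = EXW price + inland to port + export clearance + origin terminal + freight + insurance = 401250.05 + 604.07 + 316.67 + 346.38 + 2454.39 + 141.20 = 405112.76
Import duty = 405112.76 × 19.3% = 78186.76
Buyer bears: inland to port 604.07 + export clearance 316.67 + origin terminal 346.38 + freight 2454.39 + insurance 141.20 + destination terminal 147.11 + brokerage 150.15 + delivery 1385.08 + duty 78186.76 = 83731.81
Landed cost = invoice 401250.05 + 83731.81 = 484981.86

Total landed cost: GBP 484981.86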